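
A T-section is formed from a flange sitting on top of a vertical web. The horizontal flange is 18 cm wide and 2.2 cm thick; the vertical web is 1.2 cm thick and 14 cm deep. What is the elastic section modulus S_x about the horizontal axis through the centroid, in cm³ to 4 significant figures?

Break the section into simple shapes (no overlaps), measuring from the bottom-left corner of the bounding box.
Flange: 18 × 2.2, A = 39.6 cm², y = 15.1 cm, Ī = 15.972 cm⁴.
Web: 1.2 × 14, A = 16.8 cm², y = 7 cm, Ī = 274.4 cm⁴.
Centroid: ȳ = ΣA·y / ΣA = 12.6872 cm.
Transfer each piece to the horizontal axis through the centroid using Ī + A·d² with d = y − 12.6872:
  flange: d = 2.41277 cm → contributes +246.501 cm⁴
  web: d = -5.68723 cm → contributes +817.79 cm⁴
Total I = 1064.29 cm⁴.
Extreme fibre distance c = 12.6872 cm; S = I/c = 83.8867 cm³.

S_x ≈ 83.89 cm³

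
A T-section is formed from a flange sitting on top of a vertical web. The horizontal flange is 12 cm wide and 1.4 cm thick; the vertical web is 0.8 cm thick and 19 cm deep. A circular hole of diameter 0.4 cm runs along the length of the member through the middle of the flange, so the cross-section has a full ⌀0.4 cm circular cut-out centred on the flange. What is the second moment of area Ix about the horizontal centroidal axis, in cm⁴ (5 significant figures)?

Treat the section as a set of non-overlapping primitives; coordinates are from the bounding-box lower-left.
Flange: 12 × 1.4, A = 16.8 cm², y = 19.7 cm, Ī = 2.744 cm⁴.
Web: 0.8 × 19, A = 15.2 cm², y = 9.5 cm, Ī = 457.2667 cm⁴.
Hole (subtracted): ⌀0.4, A = 0.1256637 cm², y = 19.7 cm, Ī = 0.001256637 cm⁴.
Centroid: ȳ = ΣA·y / ΣA = 14.8359 cm.
Transfer each piece to the horizontal centroidal axis using Ī + A·d² with d = y − 14.8359:
  flange: d = 4.864101 cm → contributes +400.2233 cm⁴
  web: d = -5.335899 cm → contributes +890.0383 cm⁴
  hole: d = 4.864101 cm → contributes −2.974395 cm⁴
Total I = 1287.287 cm⁴.

Ix ≈ 1287.3 cm⁴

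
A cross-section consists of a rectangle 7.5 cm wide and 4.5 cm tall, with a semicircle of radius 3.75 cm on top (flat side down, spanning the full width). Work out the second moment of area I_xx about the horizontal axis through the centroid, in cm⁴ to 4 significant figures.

Split into non-overlapping primitives; take the origin at the lower-left of the bounding box.
Rectangular body: 7.5 × 4.5, A = 33.75 cm², y = 2.25 cm, Ī = 56.9531 cm⁴.
Semicircular cap: semicircle r = 3.75, A = 22.0893 cm², y = 6.09155 cm, Ī = 21.7049 cm⁴.
Centroid: ȳ = ΣA·y / ΣA = 3.76967 cm.
Transfer each piece to the horizontal axis through the centroid using Ī + A·d² with d = y − 3.76967:
  rectangular body: d = -1.51967 cm → contributes +134.895 cm⁴
  semicircular cap: d = 2.32188 cm → contributes +140.791 cm⁴
Total I = 275.686 cm⁴.

I_xx ≈ 275.7 cm⁴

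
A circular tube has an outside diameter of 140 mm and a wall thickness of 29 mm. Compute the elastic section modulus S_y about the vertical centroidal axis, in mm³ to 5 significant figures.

S_y ≈ 2.3769 × 10⁵ mm³

Decompose the section into non-overlapping parts with the origin at the bottom-left of its bounding rectangle.
Outer circle: ⌀140, A = 15393.8 mm², x = 70 mm, Ī = 18 857 410 mm⁴.
Bore (subtracted): ⌀82, A = 5281.017 mm², x = 70 mm, Ī = 2 219 347 mm⁴.
By symmetry the centroid is at mid-width, x̄ = 70 mm.
All pieces are centred on the vertical centroidal axis, so I = ΣĪ (holes subtracted) = 16 638 062 mm⁴.
Extreme fibre distance c = 70 mm; S = I/c = 237686.6 mm³.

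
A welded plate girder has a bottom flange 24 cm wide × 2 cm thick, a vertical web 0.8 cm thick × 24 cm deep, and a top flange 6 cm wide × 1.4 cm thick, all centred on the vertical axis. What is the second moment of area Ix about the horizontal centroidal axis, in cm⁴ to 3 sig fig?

Break the section into simple shapes (no overlaps), measuring from the bottom-left corner of the bounding box.
Bottom plate: 24 × 2, A = 48 cm², y = 1 cm, Ī = 16 cm⁴.
Web plate: 0.8 × 24, A = 19.2 cm², y = 14 cm, Ī = 921.6 cm⁴.
Top plate: 6 × 1.4, A = 8.4 cm², y = 26.7 cm, Ī = 1.372 cm⁴.
Centroid: ȳ = ΣA·y / ΣA = 7.1571 cm.
Transfer each piece to the horizontal centroidal axis using Ī + A·d² with d = y − 7.1571:
  bottom plate: d = -6.1571 cm → contributes +1835.7 cm⁴
  web plate: d = 6.8429 cm → contributes +1820.6 cm⁴
  top plate: d = 19.543 cm → contributes +3209.5 cm⁴
Total I = 6865.9 cm⁴.

Ix ≈ 6870 cm⁴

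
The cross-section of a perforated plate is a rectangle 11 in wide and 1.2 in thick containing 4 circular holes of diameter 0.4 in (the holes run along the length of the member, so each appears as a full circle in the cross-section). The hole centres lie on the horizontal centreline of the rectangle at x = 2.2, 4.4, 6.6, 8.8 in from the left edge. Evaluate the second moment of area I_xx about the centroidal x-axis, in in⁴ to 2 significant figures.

I_xx ≈ 1.6 in⁴

Break the section into simple shapes (no overlaps), measuring from the bottom-left corner of the bounding box.
Plate: 11 × 1.2, A = 13.2 in², y = 0.6 in, Ī = 1.584 in⁴.
Hole 1 (subtracted): ⌀0.4, A = 0.1257 in², y = 0.6 in, Ī = 0.001257 in⁴.
Hole 2 (subtracted): ⌀0.4, A = 0.1257 in², y = 0.6 in, Ī = 0.001257 in⁴.
Hole 3 (subtracted): ⌀0.4, A = 0.1257 in², y = 0.6 in, Ī = 0.001257 in⁴.
Hole 4 (subtracted): ⌀0.4, A = 0.1257 in², y = 0.6 in, Ī = 0.001257 in⁴.
By symmetry the centroid is at mid-height, ȳ = 0.6 in.
All pieces are centred on the centroidal x-axis, so I = ΣĪ (holes subtracted) = 1.579 in⁴.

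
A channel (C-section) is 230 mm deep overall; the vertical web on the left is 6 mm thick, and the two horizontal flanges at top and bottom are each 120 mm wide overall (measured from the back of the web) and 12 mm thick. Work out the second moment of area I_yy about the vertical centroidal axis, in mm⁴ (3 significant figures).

Decompose the section into non-overlapping parts with the origin at the bottom-left of its bounding rectangle.
Web: 6 × 230, A = 1 380 mm², x = 3 mm, Ī = 4 140 mm⁴.
Top flange (beyond web): 114 × 12, A = 1 368 mm², x = 63 mm, Ī = 1 481 544 mm⁴.
Bottom flange (beyond web): 114 × 12, A = 1 368 mm², x = 63 mm, Ī = 1 481 544 mm⁴.
Centroid: x̄ = ΣA·x / ΣA = 42.883 mm.
Transfer each piece to the vertical centroidal axis using Ī + A·d² with d = x − 42.883:
  web: d = -39.883 mm → contributes +2 199 284 mm⁴
  top flange (beyond web): d = 20.117 mm → contributes +2 035 144 mm⁴
  bottom flange (beyond web): d = 20.117 mm → contributes +2 035 144 mm⁴
Total I = 6 269 572 mm⁴.

I_yy ≈ 6.27 × 10⁶ mm⁴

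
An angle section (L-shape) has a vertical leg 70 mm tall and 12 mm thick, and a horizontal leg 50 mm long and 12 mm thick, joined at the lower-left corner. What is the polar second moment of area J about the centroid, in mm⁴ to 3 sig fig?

J ≈ 8.47 × 10⁵ mm⁴

Treat the section as a set of non-overlapping primitives; coordinates are from the bounding-box lower-left.
Vertical leg: 12 × 70, A = 840 mm², y = 35 mm, Ī = 343 000 mm⁴.
Horizontal leg (remainder): 38 × 12, A = 456 mm², y = 6 mm, Ī = 5 472 mm⁴.
Centroid: ȳ = ΣA·y / ΣA = 24.796 mm.
Transfer each piece to the centroidal x-axis using Ī + A·d² with d = y − 24.796:
  vertical leg: d = 10.204 mm → contributes +430 457 mm⁴
  horizontal leg (remainder): d = -18.796 mm → contributes +166 577 mm⁴
Total I = 597 034 mm⁴.
For the y-axis: x̄ = 14.796 mm.
Repeating about the centroidal y-axis gives I_y = 249 674 mm⁴.
Polar second moment: J = I_x + I_y = 846 708 mm⁴.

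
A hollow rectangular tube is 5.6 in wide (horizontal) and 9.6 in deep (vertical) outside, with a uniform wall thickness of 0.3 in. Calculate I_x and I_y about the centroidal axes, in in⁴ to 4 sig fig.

Decompose the section into non-overlapping parts with the origin at the bottom-left of its bounding rectangle.
Outer rectangle: 5.6 × 9.6, A = 53.76 in², y = 4.8 in, Ī = 412.877 in⁴.
Inner void (subtracted): 5 × 9, A = 45 in², y = 4.8 in, Ī = 303.75 in⁴.
By symmetry the centroid is at mid-height, ȳ = 4.8 in.
All pieces are centred on the centroidal x-axis, so I = ΣĪ (holes subtracted) = 109.127 in⁴.
Repeating about the centroidal y-axis gives I_y = 46.7428 in⁴.

I_x ≈ 109.1 in⁴, I_y ≈ 46.74 in⁴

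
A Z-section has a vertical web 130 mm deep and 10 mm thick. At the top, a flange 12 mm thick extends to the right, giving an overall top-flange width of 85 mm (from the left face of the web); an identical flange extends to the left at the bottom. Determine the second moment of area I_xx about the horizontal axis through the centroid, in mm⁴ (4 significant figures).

Decompose the section into non-overlapping parts with the origin at the bottom-left of its bounding rectangle.
Web: 10 × 130, A = 1 300 mm², y = 65 mm, Ī = 1 830 833 mm⁴.
Top flange (beyond web): 75 × 12, A = 900 mm², y = 124 mm, Ī = 10 800 mm⁴.
Bottom flange (beyond web): 75 × 12, A = 900 mm², y = 6 mm, Ī = 10 800 mm⁴.
Centroid: ȳ = ΣA·y / ΣA = 65 mm.
Transfer each piece to the horizontal axis through the centroid using Ī + A·d² with d = y − 65:
  web: d = 0 mm → contributes +1 830 833 mm⁴
  top flange (beyond web): d = 59 mm → contributes +3 143 700 mm⁴
  bottom flange (beyond web): d = -59 mm → contributes +3 143 700 mm⁴
Total I = 8 118 233 mm⁴.

I_xx ≈ 8.118 × 10⁶ mm⁴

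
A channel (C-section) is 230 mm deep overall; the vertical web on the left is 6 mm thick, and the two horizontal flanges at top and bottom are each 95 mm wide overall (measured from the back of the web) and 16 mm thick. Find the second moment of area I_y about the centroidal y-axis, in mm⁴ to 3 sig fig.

Break the section into simple shapes (no overlaps), measuring from the bottom-left corner of the bounding box.
Web: 6 × 230, A = 1 380 mm², x = 3 mm, Ī = 4 140 mm⁴.
Top flange (beyond web): 89 × 16, A = 1 424 mm², x = 50.5 mm, Ī = 939 959 mm⁴.
Bottom flange (beyond web): 89 × 16, A = 1 424 mm², x = 50.5 mm, Ī = 939 959 mm⁴.
Centroid: x̄ = ΣA·x / ΣA = 34.996 mm.
Transfer each piece to the centroidal y-axis using Ī + A·d² with d = x − 34.996:
  web: d = -31.996 mm → contributes +1 416 926 mm⁴
  top flange (beyond web): d = 15.504 mm → contributes +1 282 242 mm⁴
  bottom flange (beyond web): d = 15.504 mm → contributes +1 282 242 mm⁴
Total I = 3 981 409 mm⁴.

I_y ≈ 3.98 × 10⁶ mm⁴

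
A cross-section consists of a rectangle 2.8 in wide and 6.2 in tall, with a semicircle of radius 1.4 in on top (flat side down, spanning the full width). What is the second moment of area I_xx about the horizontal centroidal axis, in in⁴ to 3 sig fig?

Break the section into simple shapes (no overlaps), measuring from the bottom-left corner of the bounding box.
Rectangular body: 2.8 × 6.2, A = 17.36 in², y = 3.1 in, Ī = 55.61 in⁴.
Semicircular cap: semicircle r = 1.4, A = 3.0788 in², y = 6.7942 in, Ī = 0.42164 in⁴.
Centroid: ȳ = ΣA·y / ΣA = 3.6565 in.
Transfer each piece to the horizontal centroidal axis using Ī + A·d² with d = y − 3.6565:
  rectangular body: d = -0.55647 in → contributes +60.985 in⁴
  semicircular cap: d = 3.1377 in → contributes +30.733 in⁴
Total I = 91.718 in⁴.

I_xx ≈ 91.7 in⁴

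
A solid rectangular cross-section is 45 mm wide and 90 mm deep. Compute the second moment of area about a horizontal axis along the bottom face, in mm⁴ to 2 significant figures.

I_base ≈ 1.1 × 10⁷ mm⁴

The section: 45 × 90, A = 4 050 mm², y = 45 mm, Ī = 2 733 750 mm⁴.
Transfer it to the base of the section using Ī + A·d² with d = y − 0:
  the section: d = 45 mm → contributes +10 935 000 mm⁴
Total I = 10 935 000 mm⁴.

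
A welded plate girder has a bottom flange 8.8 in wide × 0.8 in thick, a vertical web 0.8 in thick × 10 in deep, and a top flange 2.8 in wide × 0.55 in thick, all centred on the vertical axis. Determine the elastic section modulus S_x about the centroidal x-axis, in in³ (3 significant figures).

Decompose the section into non-overlapping parts with the origin at the bottom-left of its bounding rectangle.
Bottom plate: 8.8 × 0.8, A = 7.04 in², y = 0.4 in, Ī = 0.37547 in⁴.
Web plate: 0.8 × 10, A = 8 in², y = 5.8 in, Ī = 66.667 in⁴.
Top plate: 2.8 × 0.55, A = 1.54 in², y = 11.075 in, Ī = 0.038821 in⁴.
Centroid: ȳ = ΣA·y / ΣA = 3.9971 in.
Transfer each piece to the centroidal x-axis using Ī + A·d² with d = y − 3.9971:
  bottom plate: d = -3.5971 in → contributes +91.466 in⁴
  web plate: d = 1.8029 in → contributes +92.671 in⁴
  top plate: d = 7.0779 in → contributes +77.188 in⁴
Total I = 261.32 in⁴.
Extreme fibre distance c = 7.3529 in; S = I/c = 35.54 in³.

S_x ≈ 35.5 in³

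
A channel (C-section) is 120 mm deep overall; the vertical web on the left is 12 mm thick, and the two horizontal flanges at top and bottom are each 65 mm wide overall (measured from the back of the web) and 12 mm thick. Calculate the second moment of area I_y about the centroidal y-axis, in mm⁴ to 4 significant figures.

I_y ≈ 1.028 × 10⁶ mm⁴

Treat the section as a set of non-overlapping primitives; coordinates are from the bounding-box lower-left.
Web: 12 × 120, A = 1 440 mm², x = 6 mm, Ī = 17 280 mm⁴.
Top flange (beyond web): 53 × 12, A = 636 mm², x = 38.5 mm, Ī = 148 877 mm⁴.
Bottom flange (beyond web): 53 × 12, A = 636 mm², x = 38.5 mm, Ī = 148 877 mm⁴.
Centroid: x̄ = ΣA·x / ΣA = 21.2434 mm.
Transfer each piece to the centroidal y-axis using Ī + A·d² with d = x − 21.2434:
  web: d = -15.2434 mm → contributes +351 879 mm⁴
  top flange (beyond web): d = 17.2566 mm → contributes +338 272 mm⁴
  bottom flange (beyond web): d = 17.2566 mm → contributes +338 272 mm⁴
Total I = 1 028 423 mm⁴.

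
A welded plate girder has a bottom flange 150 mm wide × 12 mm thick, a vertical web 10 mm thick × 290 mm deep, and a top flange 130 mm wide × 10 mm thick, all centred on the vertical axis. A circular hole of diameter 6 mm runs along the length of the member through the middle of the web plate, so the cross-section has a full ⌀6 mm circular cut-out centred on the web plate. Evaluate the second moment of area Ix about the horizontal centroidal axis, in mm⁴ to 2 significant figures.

Ix ≈ 9.0 × 10⁷ mm⁴

Treat the section as a set of non-overlapping primitives; coordinates are from the bounding-box lower-left.
Bottom plate: 150 × 12, A = 1 800 mm², y = 6 mm, Ī = 21 600 mm⁴.
Web plate: 10 × 290, A = 2 900 mm², y = 157 mm, Ī = 20 324 167 mm⁴.
Top plate: 130 × 10, A = 1 300 mm², y = 307 mm, Ī = 10 833 mm⁴.
Hole (subtracted): ⌀6, A = 28.27 mm², y = 157 mm, Ī = 63.62 mm⁴.
Centroid: ȳ = ΣA·y / ΣA = 144.1 mm.
Transfer each piece to the horizontal centroidal axis using Ī + A·d² with d = y − 144.1:
  bottom plate: d = -138.1 mm → contributes +34 370 087 mm⁴
  web plate: d = 12.86 mm → contributes +20 803 813 mm⁴
  top plate: d = 162.9 mm → contributes +34 491 483 mm⁴
  hole: d = 12.86 mm → contributes −4 740 mm⁴
Total I = 89 660 642 mm⁴.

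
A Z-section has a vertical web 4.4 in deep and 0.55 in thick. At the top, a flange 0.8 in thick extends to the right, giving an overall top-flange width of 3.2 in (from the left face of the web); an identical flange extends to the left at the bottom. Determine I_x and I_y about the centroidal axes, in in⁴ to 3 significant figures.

I_x ≈ 17.9 in⁴, I_y ≈ 13.4 in⁴

Treat the section as a set of non-overlapping primitives; coordinates are from the bounding-box lower-left.
Web: 0.55 × 4.4, A = 2.42 in², y = 2.2 in, Ī = 3.9043 in⁴.
Top flange (beyond web): 2.65 × 0.8, A = 2.12 in², y = 4 in, Ī = 0.11307 in⁴.
Bottom flange (beyond web): 2.65 × 0.8, A = 2.12 in², y = 0.4 in, Ī = 0.11307 in⁴.
Centroid: ȳ = ΣA·y / ΣA = 2.2 in.
Transfer each piece to the centroidal x-axis using Ī + A·d² with d = y − 2.2:
  web: d = 0 in → contributes +3.9043 in⁴
  top flange (beyond web): d = 1.8 in → contributes +6.9819 in⁴
  bottom flange (beyond web): d = -1.8 in → contributes +6.9819 in⁴
Total I = 17.868 in⁴.
For the y-axis: x̄ = 2.925 in.
Repeating about the centroidal y-axis gives I_y = 13.397 in⁴.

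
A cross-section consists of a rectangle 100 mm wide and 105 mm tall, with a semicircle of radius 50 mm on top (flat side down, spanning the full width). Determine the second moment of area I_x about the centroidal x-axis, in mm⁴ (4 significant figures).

Split into non-overlapping primitives; take the origin at the lower-left of the bounding box.
Rectangular body: 100 × 105, A = 10 500 mm², y = 52.5 mm, Ī = 9 646 875 mm⁴.
Semicircular cap: semicircle r = 50, A = 3926.99 mm², y = 126.221 mm, Ī = 685 981 mm⁴.
Centroid: ȳ = ΣA·y / ΣA = 72.5666 mm.
Transfer each piece to the centroidal x-axis using Ī + A·d² with d = y − 72.5666:
  rectangular body: d = -20.0666 mm → contributes +13 874 885 mm⁴
  semicircular cap: d = 53.6541 mm → contributes +11 990 846 mm⁴
Total I = 25 865 731 mm⁴.

I_x ≈ 2.587 × 10⁷ mm⁴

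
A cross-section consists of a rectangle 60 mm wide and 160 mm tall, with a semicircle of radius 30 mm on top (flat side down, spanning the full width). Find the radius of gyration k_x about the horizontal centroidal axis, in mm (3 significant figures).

k_x ≈ 53.2 mm

Break the section into simple shapes (no overlaps), measuring from the bottom-left corner of the bounding box.
Rectangular body: 60 × 160, A = 9 600 mm², y = 80 mm, Ī = 20 480 000 mm⁴.
Semicircular cap: semicircle r = 30, A = 1413.7 mm², y = 172.73 mm, Ī = 88 903 mm⁴.
Centroid: ȳ = ΣA·y / ΣA = 91.903 mm.
Transfer each piece to the horizontal centroidal axis using Ī + A·d² with d = y − 91.903:
  rectangular body: d = -11.903 mm → contributes +21 840 164 mm⁴
  semicircular cap: d = 80.829 mm → contributes +9 325 245 mm⁴
Total I = 31 165 409 mm⁴.
Radius of gyration: k = √(I/A) = √(31 165 409 / 11 014) = 53.195 mm.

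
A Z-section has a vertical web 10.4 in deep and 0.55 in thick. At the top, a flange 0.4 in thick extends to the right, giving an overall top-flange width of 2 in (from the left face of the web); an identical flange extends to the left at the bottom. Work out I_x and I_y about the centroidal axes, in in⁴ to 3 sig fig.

Break the section into simple shapes (no overlaps), measuring from the bottom-left corner of the bounding box.
Web: 0.55 × 10.4, A = 5.72 in², y = 5.2 in, Ī = 51.556 in⁴.
Top flange (beyond web): 1.45 × 0.4, A = 0.58 in², y = 10.2 in, Ī = 0.0077333 in⁴.
Bottom flange (beyond web): 1.45 × 0.4, A = 0.58 in², y = 0.2 in, Ī = 0.0077333 in⁴.
Centroid: ȳ = ΣA·y / ΣA = 5.2 in.
Transfer each piece to the centroidal x-axis using Ī + A·d² with d = y − 5.2:
  web: d = 0 in → contributes +51.556 in⁴
  top flange (beyond web): d = 5 in → contributes +14.508 in⁴
  bottom flange (beyond web): d = -5 in → contributes +14.508 in⁴
Total I = 80.572 in⁴.
For the y-axis: x̄ = 1.725 in.
Repeating about the centroidal y-axis gives I_y = 1.5074 in⁴.

I_x ≈ 80.6 in⁴, I_y ≈ 1.51 in⁴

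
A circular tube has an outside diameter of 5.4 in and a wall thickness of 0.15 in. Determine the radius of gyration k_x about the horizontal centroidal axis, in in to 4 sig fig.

k_x ≈ 1.857 in

Break the section into simple shapes (no overlaps), measuring from the bottom-left corner of the bounding box.
Outer circle: ⌀5.4, A = 22.9022 in², y = 2.7 in, Ī = 41.7393 in⁴.
Bore (subtracted): ⌀5.1, A = 20.4282 in², y = 2.7 in, Ī = 33.2086 in⁴.
By symmetry the centroid is at mid-height, ȳ = 2.7 in.
All pieces are centred on the horizontal centroidal axis, so I = ΣĪ (holes subtracted) = 8.53068 in⁴.
Radius of gyration: k = √(I/A) = √(8.53068 / 2.474) = 1.85691 in.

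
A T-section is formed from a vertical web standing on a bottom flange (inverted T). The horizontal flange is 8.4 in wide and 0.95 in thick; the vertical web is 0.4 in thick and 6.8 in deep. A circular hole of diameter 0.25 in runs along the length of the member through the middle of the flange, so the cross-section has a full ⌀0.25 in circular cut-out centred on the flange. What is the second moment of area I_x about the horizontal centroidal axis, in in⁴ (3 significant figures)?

Decompose the section into non-overlapping parts with the origin at the bottom-left of its bounding rectangle.
Flange: 8.4 × 0.95, A = 7.98 in², y = 0.475 in, Ī = 0.60016 in⁴.
Web: 0.4 × 6.8, A = 2.72 in², y = 4.35 in, Ī = 10.481 in⁴.
Hole (subtracted): ⌀0.25, A = 0.049087 in², y = 0.475 in, Ī = 0.00019175 in⁴.
Centroid: ȳ = ΣA·y / ΣA = 1.4646 in.
Transfer each piece to the horizontal centroidal axis using Ī + A·d² with d = y − 1.4646:
  flange: d = -0.98959 in → contributes +8.4148 in⁴
  web: d = 2.8854 in → contributes +33.127 in⁴
  hole: d = -0.98959 in → contributes −0.048262 in⁴
Total I = 41.493 in⁴.

I_x ≈ 41.5 in⁴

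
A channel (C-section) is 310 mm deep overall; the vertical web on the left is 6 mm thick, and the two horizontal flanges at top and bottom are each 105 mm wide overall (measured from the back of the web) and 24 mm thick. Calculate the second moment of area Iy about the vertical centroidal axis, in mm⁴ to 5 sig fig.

Split into non-overlapping primitives; take the origin at the lower-left of the bounding box.
Web: 6 × 310, A = 1 860 mm², x = 3 mm, Ī = 5 580 mm⁴.
Top flange (beyond web): 99 × 24, A = 2 376 mm², x = 55.5 mm, Ī = 1 940 598 mm⁴.
Bottom flange (beyond web): 99 × 24, A = 2 376 mm², x = 55.5 mm, Ī = 1 940 598 mm⁴.
Centroid: x̄ = ΣA·x / ΣA = 40.7314 mm.
Transfer each piece to the vertical centroidal axis using Ī + A·d² with d = x − 40.7314:
  web: d = -37.7314 mm → contributes +2 653 585 mm⁴
  top flange (beyond web): d = 14.7686 mm → contributes +2 458 831 mm⁴
  bottom flange (beyond web): d = 14.7686 mm → contributes +2 458 831 mm⁴
Total I = 7 571 247 mm⁴.

Iy ≈ 7.5712 × 10⁶ mm⁴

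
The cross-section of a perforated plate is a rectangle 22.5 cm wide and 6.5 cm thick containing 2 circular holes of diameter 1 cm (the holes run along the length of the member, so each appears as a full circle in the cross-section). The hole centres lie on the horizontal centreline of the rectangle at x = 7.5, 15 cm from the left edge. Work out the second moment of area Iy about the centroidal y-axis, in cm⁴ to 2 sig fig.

Iy ≈ 6100 cm⁴

Decompose the section into non-overlapping parts with the origin at the bottom-left of its bounding rectangle.
Plate: 22.5 × 6.5, A = 146.3 cm², x = 11.25 cm, Ī = 6 170 cm⁴.
Hole 1 (subtracted): ⌀1, A = 0.7854 cm², x = 7.5 cm, Ī = 0.04909 cm⁴.
Hole 2 (subtracted): ⌀1, A = 0.7854 cm², x = 15 cm, Ī = 0.04909 cm⁴.
By symmetry the centroid is at mid-width, x̄ = 11.25 cm.
Transfer each piece to the centroidal y-axis using Ī + A·d² with d = x − 11.25:
  plate: d = 0 cm → contributes +6 170 cm⁴
  hole 1: d = -3.75 cm → contributes −11.09 cm⁴
  hole 2: d = 3.75 cm → contributes −11.09 cm⁴
Total I = 6 148 cm⁴.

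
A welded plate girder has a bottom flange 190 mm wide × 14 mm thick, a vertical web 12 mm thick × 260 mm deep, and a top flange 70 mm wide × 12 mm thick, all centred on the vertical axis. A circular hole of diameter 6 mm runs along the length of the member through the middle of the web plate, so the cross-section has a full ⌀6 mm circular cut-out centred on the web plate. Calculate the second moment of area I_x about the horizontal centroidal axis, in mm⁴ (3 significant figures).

I_x ≈ 7.36 × 10⁷ mm⁴

Split into non-overlapping primitives; take the origin at the lower-left of the bounding box.
Bottom plate: 190 × 14, A = 2 660 mm², y = 7 mm, Ī = 43 447 mm⁴.
Web plate: 12 × 260, A = 3 120 mm², y = 144 mm, Ī = 17 576 000 mm⁴.
Top plate: 70 × 12, A = 840 mm², y = 280 mm, Ī = 10 080 mm⁴.
Hole (subtracted): ⌀6, A = 28.274 mm², y = 144 mm, Ī = 63.617 mm⁴.
Centroid: ȳ = ΣA·y / ΣA = 106.05 mm.
Transfer each piece to the horizontal centroidal axis using Ī + A·d² with d = y − 106.05:
  bottom plate: d = -99.046 mm → contributes +26 138 528 mm⁴
  web plate: d = 37.954 mm → contributes +22 070 294 mm⁴
  top plate: d = 173.95 mm → contributes +25 428 371 mm⁴
  hole: d = 37.954 mm → contributes −40 792 mm⁴
Total I = 73 596 401 mm⁴.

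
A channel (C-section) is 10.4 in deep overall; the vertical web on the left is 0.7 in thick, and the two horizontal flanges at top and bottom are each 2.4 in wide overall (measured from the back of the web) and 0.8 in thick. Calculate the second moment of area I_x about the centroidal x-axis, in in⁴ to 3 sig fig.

Decompose the section into non-overlapping parts with the origin at the bottom-left of its bounding rectangle.
Web: 0.7 × 10.4, A = 7.28 in², y = 5.2 in, Ī = 65.617 in⁴.
Top flange (beyond web): 1.7 × 0.8, A = 1.36 in², y = 10 in, Ī = 0.072533 in⁴.
Bottom flange (beyond web): 1.7 × 0.8, A = 1.36 in², y = 0.4 in, Ī = 0.072533 in⁴.
By symmetry the centroid is at mid-height, ȳ = 5.2 in.
Transfer each piece to the centroidal x-axis using Ī + A·d² with d = y − 5.2:
  web: d = 0 in → contributes +65.617 in⁴
  top flange (beyond web): d = 4.8 in → contributes +31.407 in⁴
  bottom flange (beyond web): d = -4.8 in → contributes +31.407 in⁴
Total I = 128.43 in⁴.

I_x ≈ 128 in⁴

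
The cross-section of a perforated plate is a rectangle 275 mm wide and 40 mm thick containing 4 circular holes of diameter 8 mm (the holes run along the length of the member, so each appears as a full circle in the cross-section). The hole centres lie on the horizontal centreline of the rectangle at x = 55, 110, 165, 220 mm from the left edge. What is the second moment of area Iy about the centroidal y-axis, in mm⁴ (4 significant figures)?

Iy ≈ 6.856 × 10⁷ mm⁴

Split into non-overlapping primitives; take the origin at the lower-left of the bounding box.
Plate: 275 × 40, A = 11 000 mm², x = 137.5 mm, Ī = 69 322 917 mm⁴.
Hole 1 (subtracted): ⌀8, A = 50.2655 mm², x = 55 mm, Ī = 201.062 mm⁴.
Hole 2 (subtracted): ⌀8, A = 50.2655 mm², x = 110 mm, Ī = 201.062 mm⁴.
Hole 3 (subtracted): ⌀8, A = 50.2655 mm², x = 165 mm, Ī = 201.062 mm⁴.
Hole 4 (subtracted): ⌀8, A = 50.2655 mm², x = 220 mm, Ī = 201.062 mm⁴.
By symmetry the centroid is at mid-width, x̄ = 137.5 mm.
Transfer each piece to the centroidal y-axis using Ī + A·d² with d = x − 137.5:
  plate: d = 0 mm → contributes +69 322 917 mm⁴
  hole 1: d = -82.5 mm → contributes −342 321 mm⁴
  hole 2: d = -27.5 mm → contributes −38214.3 mm⁴
  hole 3: d = 27.5 mm → contributes −38214.3 mm⁴
  hole 4: d = 82.5 mm → contributes −342 321 mm⁴
Total I = 68 561 847 mm⁴.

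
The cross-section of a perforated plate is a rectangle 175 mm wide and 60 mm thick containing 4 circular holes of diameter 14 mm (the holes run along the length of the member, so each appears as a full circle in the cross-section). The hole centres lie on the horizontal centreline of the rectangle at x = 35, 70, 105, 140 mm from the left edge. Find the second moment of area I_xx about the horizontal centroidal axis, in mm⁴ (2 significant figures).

Decompose the section into non-overlapping parts with the origin at the bottom-left of its bounding rectangle.
Plate: 175 × 60, A = 10 500 mm², y = 30 mm, Ī = 3 150 000 mm⁴.
Hole 1 (subtracted): ⌀14, A = 153.9 mm², y = 30 mm, Ī = 1 886 mm⁴.
Hole 2 (subtracted): ⌀14, A = 153.9 mm², y = 30 mm, Ī = 1 886 mm⁴.
Hole 3 (subtracted): ⌀14, A = 153.9 mm², y = 30 mm, Ī = 1 886 mm⁴.
Hole 4 (subtracted): ⌀14, A = 153.9 mm², y = 30 mm, Ī = 1 886 mm⁴.
By symmetry the centroid is at mid-height, ȳ = 30 mm.
All pieces are centred on the horizontal centroidal axis, so I = ΣĪ (holes subtracted) = 3 142 457 mm⁴.

I_xx ≈ 3.1 × 10⁶ mm⁴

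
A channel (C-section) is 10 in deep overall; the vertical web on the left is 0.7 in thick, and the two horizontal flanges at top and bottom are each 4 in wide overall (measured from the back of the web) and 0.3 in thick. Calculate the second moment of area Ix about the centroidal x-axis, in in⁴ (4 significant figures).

Ix ≈ 104.9 in⁴

Break the section into simple shapes (no overlaps), measuring from the bottom-left corner of the bounding box.
Web: 0.7 × 10, A = 7 in², y = 5 in, Ī = 58.3333 in⁴.
Top flange (beyond web): 3.3 × 0.3, A = 0.99 in², y = 9.85 in, Ī = 0.007425 in⁴.
Bottom flange (beyond web): 3.3 × 0.3, A = 0.99 in², y = 0.15 in, Ī = 0.007425 in⁴.
By symmetry the centroid is at mid-height, ȳ = 5 in.
Transfer each piece to the centroidal x-axis using Ī + A·d² with d = y − 5:
  web: d = 0 in → contributes +58.3333 in⁴
  top flange (beyond web): d = 4.85 in → contributes +23.2947 in⁴
  bottom flange (beyond web): d = -4.85 in → contributes +23.2947 in⁴
Total I = 104.923 in⁴.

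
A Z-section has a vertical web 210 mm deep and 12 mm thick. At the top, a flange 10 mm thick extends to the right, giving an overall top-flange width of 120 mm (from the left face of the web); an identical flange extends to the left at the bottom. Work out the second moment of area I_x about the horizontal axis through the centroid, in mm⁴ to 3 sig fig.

I_x ≈ 3.09 × 10⁷ mm⁴

Treat the section as a set of non-overlapping primitives; coordinates are from the bounding-box lower-left.
Web: 12 × 210, A = 2 520 mm², y = 105 mm, Ī = 9 261 000 mm⁴.
Top flange (beyond web): 108 × 10, A = 1 080 mm², y = 205 mm, Ī = 9 000 mm⁴.
Bottom flange (beyond web): 108 × 10, A = 1 080 mm², y = 5 mm, Ī = 9 000 mm⁴.
Centroid: ȳ = ΣA·y / ΣA = 105 mm.
Transfer each piece to the horizontal axis through the centroid using Ī + A·d² with d = y − 105:
  web: d = 0 mm → contributes +9 261 000 mm⁴
  top flange (beyond web): d = 100 mm → contributes +10 809 000 mm⁴
  bottom flange (beyond web): d = -100 mm → contributes +10 809 000 mm⁴
Total I = 30 879 000 mm⁴.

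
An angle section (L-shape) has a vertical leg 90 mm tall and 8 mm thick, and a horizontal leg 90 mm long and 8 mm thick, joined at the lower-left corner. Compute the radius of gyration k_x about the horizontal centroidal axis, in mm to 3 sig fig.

Break the section into simple shapes (no overlaps), measuring from the bottom-left corner of the bounding box.
Vertical leg: 8 × 90, A = 720 mm², y = 45 mm, Ī = 486 000 mm⁴.
Horizontal leg (remainder): 82 × 8, A = 656 mm², y = 4 mm, Ī = 3498.7 mm⁴.
Centroid: ȳ = ΣA·y / ΣA = 25.453 mm.
Transfer each piece to the horizontal centroidal axis using Ī + A·d² with d = y − 25.453:
  vertical leg: d = 19.547 mm → contributes +761 088 mm⁴
  horizontal leg (remainder): d = -21.453 mm → contributes +305 424 mm⁴
Total I = 1 066 512 mm⁴.
Radius of gyration: k = √(I/A) = √(1 066 512 / 1 376) = 27.84 mm.

k_x ≈ 27.8 mm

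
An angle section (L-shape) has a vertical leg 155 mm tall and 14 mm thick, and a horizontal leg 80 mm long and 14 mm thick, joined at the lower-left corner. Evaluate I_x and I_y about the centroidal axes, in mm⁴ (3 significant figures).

Decompose the section into non-overlapping parts with the origin at the bottom-left of its bounding rectangle.
Vertical leg: 14 × 155, A = 2 170 mm², y = 77.5 mm, Ī = 4 344 521 mm⁴.
Horizontal leg (remainder): 66 × 14, A = 924 mm², y = 7 mm, Ī = 15 092 mm⁴.
Centroid: ȳ = ΣA·y / ΣA = 56.446 mm.
Transfer each piece to the centroidal x-axis using Ī + A·d² with d = y − 56.446:
  vertical leg: d = 21.054 mm → contributes +5 306 446 mm⁴
  horizontal leg (remainder): d = -49.446 mm → contributes +2 274 159 mm⁴
Total I = 7 580 605 mm⁴.
For the y-axis: x̄ = 18.946 mm.
Repeating about the centroidal y-axis gives I_y = 1 407 742 mm⁴.

I_x ≈ 7.58 × 10⁶ mm⁴, I_y ≈ 1.41 × 10⁶ mm⁴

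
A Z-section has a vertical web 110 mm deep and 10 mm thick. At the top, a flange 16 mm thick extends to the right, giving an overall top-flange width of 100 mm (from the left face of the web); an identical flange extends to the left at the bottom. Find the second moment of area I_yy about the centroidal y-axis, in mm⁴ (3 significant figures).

Break the section into simple shapes (no overlaps), measuring from the bottom-left corner of the bounding box.
Web: 10 × 110, A = 1 100 mm², x = 95 mm, Ī = 9166.7 mm⁴.
Top flange (beyond web): 90 × 16, A = 1 440 mm², x = 145 mm, Ī = 972 000 mm⁴.
Bottom flange (beyond web): 90 × 16, A = 1 440 mm², x = 45 mm, Ī = 972 000 mm⁴.
Centroid: x̄ = ΣA·x / ΣA = 95 mm.
Transfer each piece to the centroidal y-axis using Ī + A·d² with d = x − 95:
  web: d = 0 mm → contributes +9166.7 mm⁴
  top flange (beyond web): d = 50 mm → contributes +4 572 000 mm⁴
  bottom flange (beyond web): d = -50 mm → contributes +4 572 000 mm⁴
Total I = 9 153 167 mm⁴.

I_yy ≈ 9.15 × 10⁶ mm⁴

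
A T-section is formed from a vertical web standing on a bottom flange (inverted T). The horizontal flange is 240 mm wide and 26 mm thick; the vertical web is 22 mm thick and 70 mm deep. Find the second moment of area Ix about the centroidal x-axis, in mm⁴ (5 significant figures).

Ix ≈ 3.8262 × 10⁶ mm⁴

Split into non-overlapping primitives; take the origin at the lower-left of the bounding box.
Flange: 240 × 26, A = 6 240 mm², y = 13 mm, Ī = 351 520 mm⁴.
Web: 22 × 70, A = 1 540 mm², y = 61 mm, Ī = 628833.3 mm⁴.
Centroid: ȳ = ΣA·y / ΣA = 22.50129 mm.
Transfer each piece to the centroidal x-axis using Ī + A·d² with d = y − 22.50129:
  flange: d = -9.501285 mm → contributes +914832.4 mm⁴
  web: d = 38.49871 mm → contributes +2 911 346 mm⁴
Total I = 3 826 178 mm⁴.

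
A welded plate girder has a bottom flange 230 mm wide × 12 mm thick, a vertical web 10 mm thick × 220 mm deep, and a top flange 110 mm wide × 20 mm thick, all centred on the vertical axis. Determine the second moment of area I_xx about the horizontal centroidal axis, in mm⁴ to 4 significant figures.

I_xx ≈ 7.736 × 10⁷ mm⁴

Treat the section as a set of non-overlapping primitives; coordinates are from the bounding-box lower-left.
Bottom plate: 230 × 12, A = 2 760 mm², y = 6 mm, Ī = 33 120 mm⁴.
Web plate: 10 × 220, A = 2 200 mm², y = 122 mm, Ī = 8 873 333 mm⁴.
Top plate: 110 × 20, A = 2 200 mm², y = 242 mm, Ī = 73333.3 mm⁴.
Centroid: ȳ = ΣA·y / ΣA = 114.156 mm.
Transfer each piece to the horizontal centroidal axis using Ī + A·d² with d = y − 114.156:
  bottom plate: d = -108.156 mm → contributes +32 319 082 mm⁴
  web plate: d = 7.84358 mm → contributes +9 008 681 mm⁴
  top plate: d = 127.844 mm → contributes +36 030 089 mm⁴
Total I = 77 357 851 mm⁴.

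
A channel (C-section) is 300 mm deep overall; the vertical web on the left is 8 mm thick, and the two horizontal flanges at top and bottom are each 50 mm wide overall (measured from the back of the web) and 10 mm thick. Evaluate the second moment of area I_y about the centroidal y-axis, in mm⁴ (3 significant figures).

Break the section into simple shapes (no overlaps), measuring from the bottom-left corner of the bounding box.
Web: 8 × 300, A = 2 400 mm², x = 4 mm, Ī = 12 800 mm⁴.
Top flange (beyond web): 42 × 10, A = 420 mm², x = 29 mm, Ī = 61 740 mm⁴.
Bottom flange (beyond web): 42 × 10, A = 420 mm², x = 29 mm, Ī = 61 740 mm⁴.
Centroid: x̄ = ΣA·x / ΣA = 10.481 mm.
Transfer each piece to the centroidal y-axis using Ī + A·d² with d = x − 10.481:
  web: d = -6.4815 mm → contributes +113 623 mm⁴
  top flange (beyond web): d = 18.519 mm → contributes +205 773 mm⁴
  bottom flange (beyond web): d = 18.519 mm → contributes +205 773 mm⁴
Total I = 525 169 mm⁴.

I_y ≈ 5.25 × 10⁵ mm⁴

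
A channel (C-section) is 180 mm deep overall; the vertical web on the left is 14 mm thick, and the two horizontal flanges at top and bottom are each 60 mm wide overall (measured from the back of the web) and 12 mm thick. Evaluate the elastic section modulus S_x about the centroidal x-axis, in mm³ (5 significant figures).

Split into non-overlapping primitives; take the origin at the lower-left of the bounding box.
Web: 14 × 180, A = 2 520 mm², y = 90 mm, Ī = 6 804 000 mm⁴.
Top flange (beyond web): 46 × 12, A = 552 mm², y = 174 mm, Ī = 6 624 mm⁴.
Bottom flange (beyond web): 46 × 12, A = 552 mm², y = 6 mm, Ī = 6 624 mm⁴.
By symmetry the centroid is at mid-height, ȳ = 90 mm.
Transfer each piece to the centroidal x-axis using Ī + A·d² with d = y − 90:
  web: d = 0 mm → contributes +6 804 000 mm⁴
  top flange (beyond web): d = 84 mm → contributes +3 901 536 mm⁴
  bottom flange (beyond web): d = -84 mm → contributes +3 901 536 mm⁴
Total I = 14 607 072 mm⁴.
Extreme fibre distance c = 90 mm; S = I/c = 162300.8 mm³.

S_x ≈ 1.6230 × 10⁵ mm³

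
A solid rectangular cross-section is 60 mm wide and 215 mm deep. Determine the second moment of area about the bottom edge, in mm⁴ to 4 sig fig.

The section: 60 × 215, A = 12 900 mm², y = 107.5 mm, Ī = 49 691 875 mm⁴.
Transfer it to a horizontal axis along the bottom face using Ī + A·d² with d = y − 0:
  the section: d = 107.5 mm → contributes +198 767 500 mm⁴
Total I = 198 767 500 mm⁴.

I_base ≈ 1.988 × 10⁸ mm⁴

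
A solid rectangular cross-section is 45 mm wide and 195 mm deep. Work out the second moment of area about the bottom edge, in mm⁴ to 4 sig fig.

I_base ≈ 1.112 × 10⁸ mm⁴

The section: 45 × 195, A = 8 775 mm², y = 97.5 mm, Ī = 27 805 781 mm⁴.
Transfer it to the bottom edge using Ī + A·d² with d = y − 0:
  the section: d = 97.5 mm → contributes +111 223 125 mm⁴
Total I = 111 223 125 mm⁴.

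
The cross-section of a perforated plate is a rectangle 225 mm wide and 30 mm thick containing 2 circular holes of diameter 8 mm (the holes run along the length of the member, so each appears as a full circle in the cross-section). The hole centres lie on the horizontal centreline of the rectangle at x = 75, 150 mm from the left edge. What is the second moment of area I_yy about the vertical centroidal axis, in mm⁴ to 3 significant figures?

Split into non-overlapping primitives; take the origin at the lower-left of the bounding box.
Plate: 225 × 30, A = 6 750 mm², x = 112.5 mm, Ī = 28 476 563 mm⁴.
Hole 1 (subtracted): ⌀8, A = 50.265 mm², x = 75 mm, Ī = 201.06 mm⁴.
Hole 2 (subtracted): ⌀8, A = 50.265 mm², x = 150 mm, Ī = 201.06 mm⁴.
By symmetry the centroid is at mid-width, x̄ = 112.5 mm.
Transfer each piece to the vertical centroidal axis using Ī + A·d² with d = x − 112.5:
  plate: d = 0 mm → contributes +28 476 563 mm⁴
  hole 1: d = -37.5 mm → contributes −70 887 mm⁴
  hole 2: d = 37.5 mm → contributes −70 887 mm⁴
Total I = 28 334 789 mm⁴.

I_yy ≈ 2.83 × 10⁷ mm⁴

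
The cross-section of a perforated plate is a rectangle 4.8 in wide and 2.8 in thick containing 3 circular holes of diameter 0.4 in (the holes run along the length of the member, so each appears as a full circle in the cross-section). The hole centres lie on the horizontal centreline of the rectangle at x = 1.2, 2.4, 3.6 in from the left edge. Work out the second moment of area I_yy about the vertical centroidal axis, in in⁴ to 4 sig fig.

Decompose the section into non-overlapping parts with the origin at the bottom-left of its bounding rectangle.
Plate: 4.8 × 2.8, A = 13.44 in², x = 2.4 in, Ī = 25.8048 in⁴.
Hole 1 (subtracted): ⌀0.4, A = 0.125664 in², x = 1.2 in, Ī = 0.00125664 in⁴.
Hole 2 (subtracted): ⌀0.4, A = 0.125664 in², x = 2.4 in, Ī = 0.00125664 in⁴.
Hole 3 (subtracted): ⌀0.4, A = 0.125664 in², x = 3.6 in, Ī = 0.00125664 in⁴.
By symmetry the centroid is at mid-width, x̄ = 2.4 in.
Transfer each piece to the vertical centroidal axis using Ī + A·d² with d = x − 2.4:
  plate: d = 0 in → contributes +25.8048 in⁴
  hole 1: d = -1.2 in → contributes −0.182212 in⁴
  hole 2: d = 0 in → contributes −0.00125664 in⁴
  hole 3: d = 1.2 in → contributes −0.182212 in⁴
Total I = 25.4391 in⁴.

I_yy ≈ 25.44 in⁴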